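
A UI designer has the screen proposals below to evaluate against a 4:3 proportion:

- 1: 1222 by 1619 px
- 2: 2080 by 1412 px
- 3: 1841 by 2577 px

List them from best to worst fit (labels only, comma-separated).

1: 1619/1222 ≈ 1.325 → |1.325 − 1.333| = 0.008
2: 2080/1412 ≈ 1.473 → |1.473 − 1.333| = 0.140
3: 2577/1841 ≈ 1.400 → |1.400 − 1.333| = 0.067

1, 3, 2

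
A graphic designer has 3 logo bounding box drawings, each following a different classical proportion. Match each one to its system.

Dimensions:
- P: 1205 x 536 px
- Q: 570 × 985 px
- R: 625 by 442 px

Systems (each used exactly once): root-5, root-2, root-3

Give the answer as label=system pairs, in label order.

P=root-5, Q=root-3, R=root-2

P = 1205/536 ≈ 2.248 → root-5 (2.236)
Q = 985/570 ≈ 1.728 → root-3 (1.732)
R = 625/442 ≈ 1.414 → root-2 (1.414)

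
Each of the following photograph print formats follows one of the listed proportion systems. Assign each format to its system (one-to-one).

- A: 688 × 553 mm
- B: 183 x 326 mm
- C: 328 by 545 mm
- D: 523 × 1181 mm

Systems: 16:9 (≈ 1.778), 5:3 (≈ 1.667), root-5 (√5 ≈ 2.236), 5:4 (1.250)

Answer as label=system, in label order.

A = 688/553 ≈ 1.244 → 5:4 (1.250)
B = 326/183 ≈ 1.781 → 16:9 (1.778)
C = 545/328 ≈ 1.662 → 5:3 (1.667)
D = 1181/523 ≈ 2.258 → root-5 (2.236)

A=5:4, B=16:9, C=5:3, D=root-5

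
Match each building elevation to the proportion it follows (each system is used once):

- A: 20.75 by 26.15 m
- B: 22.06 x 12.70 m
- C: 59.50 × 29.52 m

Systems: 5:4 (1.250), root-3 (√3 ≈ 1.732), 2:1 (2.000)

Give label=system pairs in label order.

Ratios: A ≈ 1.260; B ≈ 1.737; C ≈ 2.016.
Targets: 5:4 ≈ 1.250; root-3 ≈ 1.732; 2:1 ≈ 2.000.

A=5:4, B=root-3, C=2:1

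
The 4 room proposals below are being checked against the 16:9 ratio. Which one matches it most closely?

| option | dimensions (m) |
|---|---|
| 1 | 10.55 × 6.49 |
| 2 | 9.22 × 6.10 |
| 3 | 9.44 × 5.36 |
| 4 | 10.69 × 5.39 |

3

Target 16:9 ≈ 1.778.
1: 1.626 (Δ0.152)  2: 1.511 (Δ0.267)  3: 1.761 (Δ0.017)  4: 1.983 (Δ0.205)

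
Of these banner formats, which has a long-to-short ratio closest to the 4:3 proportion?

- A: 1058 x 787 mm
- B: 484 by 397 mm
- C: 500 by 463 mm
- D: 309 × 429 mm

A

Ratios (long/short): A ≈ 1.344; B ≈ 1.219; C ≈ 1.080; D ≈ 1.388.
4:3 ≈ 1.333; option A is nearest (Δ 0.011).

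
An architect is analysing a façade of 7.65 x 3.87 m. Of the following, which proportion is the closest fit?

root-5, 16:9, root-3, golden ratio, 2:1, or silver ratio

7.65/3.87 ≈ 1.977. Nearest candidates are 2:1 (2.000, off by 0.023) and 16:9 (1.778, off by 0.199).

2:1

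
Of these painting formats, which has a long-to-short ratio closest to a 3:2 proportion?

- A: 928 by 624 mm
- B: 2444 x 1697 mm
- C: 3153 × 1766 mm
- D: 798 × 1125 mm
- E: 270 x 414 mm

A

Target 3:2 ≈ 1.500.
A: 1.487 (Δ0.013)  B: 1.440 (Δ0.060)  C: 1.785 (Δ0.285)  D: 1.410 (Δ0.090)  E: 1.533 (Δ0.033)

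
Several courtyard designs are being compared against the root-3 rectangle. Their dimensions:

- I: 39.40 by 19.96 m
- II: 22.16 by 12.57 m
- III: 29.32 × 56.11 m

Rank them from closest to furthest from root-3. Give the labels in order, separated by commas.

II, III, I

Ratios: I = 39.40 / 19.96 ≈ 1.974; II = 22.16 / 12.57 ≈ 1.763; III = 56.11 / 29.32 ≈ 1.914.
|Δ from 1.732|: I 0.242; II 0.031; III 0.182.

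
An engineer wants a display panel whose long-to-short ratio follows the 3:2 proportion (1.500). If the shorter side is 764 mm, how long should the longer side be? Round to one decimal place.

3:2 = 1.50000.
Longer side = 764 × 1.50000 ≈ 1146.000 → 1146.0 mm.

1146.0 mm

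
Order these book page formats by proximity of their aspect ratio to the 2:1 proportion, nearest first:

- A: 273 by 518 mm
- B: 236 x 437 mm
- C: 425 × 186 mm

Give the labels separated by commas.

Ratios: A = 518 / 273 ≈ 1.897; B = 437 / 236 ≈ 1.852; C = 425 / 186 ≈ 2.285.
|Δ from 2.000|: A 0.103; B 0.148; C 0.285.

A, B, C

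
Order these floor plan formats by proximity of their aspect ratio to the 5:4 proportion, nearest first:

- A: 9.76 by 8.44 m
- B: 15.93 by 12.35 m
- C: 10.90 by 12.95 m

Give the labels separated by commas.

A: 9.76/8.44 ≈ 1.156 → |1.156 − 1.250| = 0.094
B: 15.93/12.35 ≈ 1.290 → |1.290 − 1.250| = 0.040
C: 12.95/10.90 ≈ 1.188 → |1.188 − 1.250| = 0.062

B, C, A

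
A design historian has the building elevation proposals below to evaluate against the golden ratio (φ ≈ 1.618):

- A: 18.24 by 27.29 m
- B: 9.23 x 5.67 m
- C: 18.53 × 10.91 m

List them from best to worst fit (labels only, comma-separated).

A: 27.29/18.24 ≈ 1.496 → |1.496 − 1.618| = 0.122
B: 9.23/5.67 ≈ 1.628 → |1.628 − 1.618| = 0.010
C: 18.53/10.91 ≈ 1.698 → |1.698 − 1.618| = 0.080

B, C, A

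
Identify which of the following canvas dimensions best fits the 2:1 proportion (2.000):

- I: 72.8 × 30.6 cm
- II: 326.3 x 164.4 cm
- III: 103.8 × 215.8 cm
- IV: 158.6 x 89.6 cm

Ratios (long/short): I ≈ 2.379; II ≈ 1.985; III ≈ 2.079; IV ≈ 1.770.
2:1 ≈ 2.000; option II is nearest (Δ 0.015).

II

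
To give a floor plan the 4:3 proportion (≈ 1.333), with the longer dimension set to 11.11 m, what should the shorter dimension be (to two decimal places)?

4:3 ≈ 1.33333.
Shorter side = 11.11 ÷ 1.33333 ≈ 8.3325 → 8.33 m.

8.33 m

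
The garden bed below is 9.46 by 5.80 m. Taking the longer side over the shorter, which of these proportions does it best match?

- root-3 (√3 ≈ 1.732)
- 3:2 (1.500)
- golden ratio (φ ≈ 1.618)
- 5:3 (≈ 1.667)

Ratio = 9.46 / 5.80 ≈ 1.631.
Distances: root-3 1.732 (Δ 0.101); 3:2 1.500 (Δ 0.131); golden ratio 1.618 (Δ 0.013); 5:3 1.667 (Δ 0.036).

golden ratio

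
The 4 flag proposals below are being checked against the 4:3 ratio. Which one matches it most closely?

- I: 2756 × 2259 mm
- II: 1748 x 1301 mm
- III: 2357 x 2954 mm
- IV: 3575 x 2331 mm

II

Ratios (long/short): I ≈ 1.220; II ≈ 1.344; III ≈ 1.253; IV ≈ 1.534.
4:3 ≈ 1.333; option II is nearest (Δ 0.011).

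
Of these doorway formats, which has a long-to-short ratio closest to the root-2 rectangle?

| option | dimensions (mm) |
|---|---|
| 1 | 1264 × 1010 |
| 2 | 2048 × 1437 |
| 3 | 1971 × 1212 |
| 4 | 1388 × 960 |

Target root-2 ≈ 1.414.
1: 1.251 (Δ0.163)  2: 1.425 (Δ0.011)  3: 1.626 (Δ0.212)  4: 1.446 (Δ0.032)

2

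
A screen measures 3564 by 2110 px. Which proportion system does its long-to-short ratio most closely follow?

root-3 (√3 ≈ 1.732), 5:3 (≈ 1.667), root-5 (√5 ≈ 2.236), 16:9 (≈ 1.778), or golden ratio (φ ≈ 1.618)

3564/2110 ≈ 1.689. Nearest candidates are 5:3 (1.667, off by 0.022) and root-3 (1.732, off by 0.043).

5:3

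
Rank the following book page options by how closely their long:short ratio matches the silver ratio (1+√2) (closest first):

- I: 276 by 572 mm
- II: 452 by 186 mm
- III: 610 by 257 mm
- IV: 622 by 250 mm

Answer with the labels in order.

Ratios: I = 572 / 276 ≈ 2.072; II = 452 / 186 ≈ 2.430; III = 610 / 257 ≈ 2.374; IV = 622 / 250 ≈ 2.488.
|Δ from 2.414|: I 0.342; II 0.016; III 0.040; IV 0.074.

II, III, IV, I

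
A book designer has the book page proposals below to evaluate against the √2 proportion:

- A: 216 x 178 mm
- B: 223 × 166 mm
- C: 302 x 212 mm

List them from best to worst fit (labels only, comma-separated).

A: 216/178 ≈ 1.213 → |1.213 − 1.414| = 0.201
B: 223/166 ≈ 1.343 → |1.343 − 1.414| = 0.071
C: 302/212 ≈ 1.425 → |1.425 − 1.414| = 0.011

C, B, A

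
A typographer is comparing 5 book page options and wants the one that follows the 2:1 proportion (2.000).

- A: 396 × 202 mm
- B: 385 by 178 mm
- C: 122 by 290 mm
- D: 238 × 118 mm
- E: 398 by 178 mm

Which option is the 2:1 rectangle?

Ratios (long/short): A ≈ 1.960; B ≈ 2.163; C ≈ 2.377; D ≈ 2.017; E ≈ 2.236.
2:1 ≈ 2.000; option D is nearest (Δ 0.017).

D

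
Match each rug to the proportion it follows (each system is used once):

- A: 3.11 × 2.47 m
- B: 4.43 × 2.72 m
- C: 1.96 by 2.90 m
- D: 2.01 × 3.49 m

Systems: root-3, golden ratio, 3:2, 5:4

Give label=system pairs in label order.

Ratios: A ≈ 1.259; B ≈ 1.629; C ≈ 1.480; D ≈ 1.736.
Targets: root-3 ≈ 1.732; golden ratio ≈ 1.618; 3:2 ≈ 1.500; 5:4 ≈ 1.250.

A=5:4, B=golden ratio, C=3:2, D=root-3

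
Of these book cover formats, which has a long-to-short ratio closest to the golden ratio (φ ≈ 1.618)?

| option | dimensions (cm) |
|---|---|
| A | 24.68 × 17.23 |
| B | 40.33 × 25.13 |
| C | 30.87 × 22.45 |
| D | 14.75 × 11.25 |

Ratios (long/short): A ≈ 1.432; B ≈ 1.605; C ≈ 1.375; D ≈ 1.311.
golden ratio ≈ 1.618; option B is nearest (Δ 0.013).

B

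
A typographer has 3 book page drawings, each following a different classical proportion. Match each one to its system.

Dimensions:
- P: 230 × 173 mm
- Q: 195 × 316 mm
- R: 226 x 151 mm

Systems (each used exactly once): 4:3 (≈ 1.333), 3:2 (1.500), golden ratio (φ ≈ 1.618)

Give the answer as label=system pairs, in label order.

P=4:3, Q=golden ratio, R=3:2

Ratios: P ≈ 1.329; Q ≈ 1.621; R ≈ 1.497.
Targets: 4:3 ≈ 1.333; 3:2 ≈ 1.500; golden ratio ≈ 1.618.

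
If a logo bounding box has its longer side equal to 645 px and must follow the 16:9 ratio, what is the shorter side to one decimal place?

362.8 px

16:9 ≈ 1.77778.
Shorter side = 645 ÷ 1.77778 ≈ 362.812 → 362.8 px.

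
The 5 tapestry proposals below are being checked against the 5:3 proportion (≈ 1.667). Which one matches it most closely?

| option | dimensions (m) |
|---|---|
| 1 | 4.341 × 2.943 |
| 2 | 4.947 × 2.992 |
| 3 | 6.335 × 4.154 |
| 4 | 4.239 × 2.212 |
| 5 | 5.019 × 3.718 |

Ratios (long/short): 1 ≈ 1.475; 2 ≈ 1.653; 3 ≈ 1.525; 4 ≈ 1.916; 5 ≈ 1.350.
5:3 ≈ 1.667; option 2 is nearest (Δ 0.014).

2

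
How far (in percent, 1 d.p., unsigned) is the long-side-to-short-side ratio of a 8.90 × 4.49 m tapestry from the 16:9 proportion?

Ratio = 8.90 / 4.49 ≈ 1.9822.
Ideal 16:9 ≈ 1.7778. |1.9822 − 1.7778| / 1.7778 ≈ 11.50% → 11.5%.

11.5%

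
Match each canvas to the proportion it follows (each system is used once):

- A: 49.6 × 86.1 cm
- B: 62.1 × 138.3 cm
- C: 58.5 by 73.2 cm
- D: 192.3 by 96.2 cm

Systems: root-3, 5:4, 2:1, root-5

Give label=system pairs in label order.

A=root-3, B=root-5, C=5:4, D=2:1

Ratios: A ≈ 1.736; B ≈ 2.227; C ≈ 1.251; D ≈ 1.999.
Targets: root-3 ≈ 1.732; 5:4 ≈ 1.250; 2:1 ≈ 2.000; root-5 ≈ 2.236.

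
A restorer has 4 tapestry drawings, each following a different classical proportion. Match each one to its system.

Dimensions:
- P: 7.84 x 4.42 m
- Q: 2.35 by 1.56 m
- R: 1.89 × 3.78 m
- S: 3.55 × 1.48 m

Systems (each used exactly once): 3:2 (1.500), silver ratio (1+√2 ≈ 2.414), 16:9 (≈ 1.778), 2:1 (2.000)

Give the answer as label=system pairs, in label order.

P=16:9, Q=3:2, R=2:1, S=silver ratio

Ratios: P ≈ 1.774; Q ≈ 1.506; R ≈ 2.000; S ≈ 2.399.
Targets: 3:2 ≈ 1.500; silver ratio ≈ 2.414; 16:9 ≈ 1.778; 2:1 ≈ 2.000.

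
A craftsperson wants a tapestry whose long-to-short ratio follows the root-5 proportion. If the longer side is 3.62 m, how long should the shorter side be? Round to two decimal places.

1.62 m

root-5 ≈ 2.23607.
Shorter side = 3.62 ÷ 2.23607 ≈ 1.6189 → 1.62 m.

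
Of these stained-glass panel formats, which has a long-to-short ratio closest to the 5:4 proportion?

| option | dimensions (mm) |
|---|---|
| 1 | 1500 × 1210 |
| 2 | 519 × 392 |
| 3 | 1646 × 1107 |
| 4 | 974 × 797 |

Ratios (long/short): 1 ≈ 1.240; 2 ≈ 1.324; 3 ≈ 1.487; 4 ≈ 1.222.
5:4 ≈ 1.250; option 1 is nearest (Δ 0.010).

1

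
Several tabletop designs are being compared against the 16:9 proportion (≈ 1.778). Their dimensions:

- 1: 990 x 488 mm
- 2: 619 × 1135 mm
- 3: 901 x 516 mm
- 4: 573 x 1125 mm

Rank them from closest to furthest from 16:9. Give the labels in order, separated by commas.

Ratios: 1 = 990 / 488 ≈ 2.029; 2 = 1135 / 619 ≈ 1.834; 3 = 901 / 516 ≈ 1.746; 4 = 1125 / 573 ≈ 1.963.
|Δ from 1.778|: 1 0.251; 2 0.056; 3 0.032; 4 0.185.

3, 2, 4, 1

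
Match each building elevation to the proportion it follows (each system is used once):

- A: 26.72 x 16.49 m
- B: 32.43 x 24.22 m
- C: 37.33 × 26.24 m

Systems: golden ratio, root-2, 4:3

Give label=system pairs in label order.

A=golden ratio, B=4:3, C=root-2

Ratios: A ≈ 1.620; B ≈ 1.339; C ≈ 1.423.
Targets: golden ratio ≈ 1.618; root-2 ≈ 1.414; 4:3 ≈ 1.333.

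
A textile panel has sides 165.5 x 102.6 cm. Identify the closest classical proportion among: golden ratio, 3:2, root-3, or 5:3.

Ratio = 165.5 / 102.6 ≈ 1.613.
Distances: golden ratio 1.618 (Δ 0.005); 3:2 1.500 (Δ 0.113); root-3 1.732 (Δ 0.119); 5:3 1.667 (Δ 0.054).

golden ratio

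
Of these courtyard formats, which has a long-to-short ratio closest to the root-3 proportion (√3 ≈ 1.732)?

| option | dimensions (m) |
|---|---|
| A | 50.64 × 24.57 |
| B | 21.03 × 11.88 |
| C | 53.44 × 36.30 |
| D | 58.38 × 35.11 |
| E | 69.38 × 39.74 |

E

Ratios (long/short): A ≈ 2.061; B ≈ 1.770; C ≈ 1.472; D ≈ 1.663; E ≈ 1.746.
root-3 ≈ 1.732; option E is nearest (Δ 0.014).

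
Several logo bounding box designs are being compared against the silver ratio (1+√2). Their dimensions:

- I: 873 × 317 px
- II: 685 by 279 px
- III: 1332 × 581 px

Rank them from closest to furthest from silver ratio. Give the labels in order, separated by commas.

Ratios: I = 873 / 317 ≈ 2.754; II = 685 / 279 ≈ 2.455; III = 1332 / 581 ≈ 2.293.
|Δ from 2.414|: I 0.340; II 0.041; III 0.121.

II, III, I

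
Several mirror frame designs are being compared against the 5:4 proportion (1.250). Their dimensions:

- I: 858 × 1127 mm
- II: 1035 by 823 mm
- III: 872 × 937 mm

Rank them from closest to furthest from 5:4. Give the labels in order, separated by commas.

Ratios: I = 1127 / 858 ≈ 1.314; II = 1035 / 823 ≈ 1.258; III = 937 / 872 ≈ 1.075.
|Δ from 1.250|: I 0.064; II 0.008; III 0.175.

II, I, III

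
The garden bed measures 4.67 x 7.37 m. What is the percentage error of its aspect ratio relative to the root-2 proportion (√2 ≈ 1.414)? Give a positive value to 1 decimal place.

Ratio = 7.37 / 4.67 ≈ 1.5782.
Ideal root-2 ≈ 1.4142. |1.5782 − 1.4142| / 1.4142 ≈ 11.60% → 11.6%.

11.6%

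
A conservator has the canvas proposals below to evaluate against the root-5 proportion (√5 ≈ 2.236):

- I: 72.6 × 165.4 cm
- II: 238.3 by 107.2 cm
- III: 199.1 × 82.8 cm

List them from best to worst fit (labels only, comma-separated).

II, I, III

Ratios: I = 165.4 / 72.6 ≈ 2.278; II = 238.3 / 107.2 ≈ 2.223; III = 199.1 / 82.8 ≈ 2.405.
|Δ from 2.236|: I 0.042; II 0.013; III 0.169.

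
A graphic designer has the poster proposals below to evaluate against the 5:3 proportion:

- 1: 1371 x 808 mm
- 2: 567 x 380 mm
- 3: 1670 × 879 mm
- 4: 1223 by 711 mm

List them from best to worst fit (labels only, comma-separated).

1, 4, 2, 3

1: 1371/808 ≈ 1.697 → |1.697 − 1.667| = 0.030
2: 567/380 ≈ 1.492 → |1.492 − 1.667| = 0.175
3: 1670/879 ≈ 1.900 → |1.900 − 1.667| = 0.233
4: 1223/711 ≈ 1.720 → |1.720 − 1.667| = 0.053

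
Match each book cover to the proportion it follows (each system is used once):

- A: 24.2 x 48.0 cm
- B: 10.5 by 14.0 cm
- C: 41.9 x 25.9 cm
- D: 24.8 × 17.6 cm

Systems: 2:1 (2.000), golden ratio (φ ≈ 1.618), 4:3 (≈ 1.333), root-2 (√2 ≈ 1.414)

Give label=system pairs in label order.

A = 48.0/24.2 ≈ 1.983 → 2:1 (2.000)
B = 14.0/10.5 ≈ 1.333 → 4:3 (1.333)
C = 41.9/25.9 ≈ 1.618 → golden ratio (1.618)
D = 24.8/17.6 ≈ 1.409 → root-2 (1.414)

A=2:1, B=4:3, C=golden ratio, D=root-2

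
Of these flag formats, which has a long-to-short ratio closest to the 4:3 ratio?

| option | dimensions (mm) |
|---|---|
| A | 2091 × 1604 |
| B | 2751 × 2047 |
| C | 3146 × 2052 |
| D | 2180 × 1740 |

B

Ratios (long/short): A ≈ 1.304; B ≈ 1.344; C ≈ 1.533; D ≈ 1.253.
4:3 ≈ 1.333; option B is nearest (Δ 0.011).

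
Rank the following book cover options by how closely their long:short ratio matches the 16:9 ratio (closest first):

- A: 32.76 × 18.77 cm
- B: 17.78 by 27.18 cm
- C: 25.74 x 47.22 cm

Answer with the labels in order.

A, C, B

A: 32.76/18.77 ≈ 1.745 → |1.745 − 1.778| = 0.033
B: 27.18/17.78 ≈ 1.529 → |1.529 − 1.778| = 0.249
C: 47.22/25.74 ≈ 1.834 → |1.834 − 1.778| = 0.056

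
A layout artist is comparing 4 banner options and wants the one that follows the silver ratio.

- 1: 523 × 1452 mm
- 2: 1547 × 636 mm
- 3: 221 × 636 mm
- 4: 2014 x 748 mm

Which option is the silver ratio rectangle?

Ratios (long/short): 1 ≈ 2.776; 2 ≈ 2.432; 3 ≈ 2.878; 4 ≈ 2.693.
silver ratio ≈ 2.414; option 2 is nearest (Δ 0.018).

2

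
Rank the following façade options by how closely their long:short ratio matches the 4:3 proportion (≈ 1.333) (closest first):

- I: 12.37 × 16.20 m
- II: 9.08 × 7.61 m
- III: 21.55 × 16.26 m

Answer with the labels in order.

I: 16.20/12.37 ≈ 1.310 → |1.310 − 1.333| = 0.023
II: 9.08/7.61 ≈ 1.193 → |1.193 − 1.333| = 0.140
III: 21.55/16.26 ≈ 1.325 → |1.325 − 1.333| = 0.008

III, I, II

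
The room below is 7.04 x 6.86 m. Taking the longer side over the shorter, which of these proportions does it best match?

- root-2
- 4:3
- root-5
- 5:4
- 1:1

1:1

7.04/6.86 ≈ 1.026. Nearest candidates are 1:1 (1.000, off by 0.026) and 5:4 (1.250, off by 0.224).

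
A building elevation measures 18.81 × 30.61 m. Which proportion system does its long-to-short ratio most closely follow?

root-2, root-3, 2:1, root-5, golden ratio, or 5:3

30.61/18.81 ≈ 1.627. Nearest candidates are golden ratio (1.618, off by 0.009) and 5:3 (1.667, off by 0.040).

golden ratio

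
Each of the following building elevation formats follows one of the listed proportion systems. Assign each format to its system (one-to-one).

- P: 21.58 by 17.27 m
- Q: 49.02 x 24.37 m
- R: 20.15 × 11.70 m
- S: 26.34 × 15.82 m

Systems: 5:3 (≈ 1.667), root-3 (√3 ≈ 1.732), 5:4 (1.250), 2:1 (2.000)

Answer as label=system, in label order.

P = 21.58/17.27 ≈ 1.250 → 5:4 (1.250)
Q = 49.02/24.37 ≈ 2.011 → 2:1 (2.000)
R = 20.15/11.70 ≈ 1.722 → root-3 (1.732)
S = 26.34/15.82 ≈ 1.665 → 5:3 (1.667)

P=5:4, Q=2:1, R=root-3, S=5:3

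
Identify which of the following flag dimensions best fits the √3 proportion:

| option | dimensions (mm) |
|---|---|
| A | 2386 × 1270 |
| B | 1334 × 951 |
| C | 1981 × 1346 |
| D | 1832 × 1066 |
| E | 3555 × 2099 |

D

Ratios (long/short): A ≈ 1.879; B ≈ 1.403; C ≈ 1.472; D ≈ 1.719; E ≈ 1.694.
root-3 ≈ 1.732; option D is nearest (Δ 0.013).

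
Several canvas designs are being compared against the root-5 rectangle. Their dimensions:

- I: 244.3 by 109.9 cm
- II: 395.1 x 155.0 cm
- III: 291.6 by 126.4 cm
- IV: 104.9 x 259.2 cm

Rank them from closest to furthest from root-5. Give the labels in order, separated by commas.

Ratios: I = 244.3 / 109.9 ≈ 2.223; II = 395.1 / 155.0 ≈ 2.549; III = 291.6 / 126.4 ≈ 2.307; IV = 259.2 / 104.9 ≈ 2.471.
|Δ from 2.236|: I 0.013; II 0.313; III 0.071; IV 0.235.

I, III, IV, II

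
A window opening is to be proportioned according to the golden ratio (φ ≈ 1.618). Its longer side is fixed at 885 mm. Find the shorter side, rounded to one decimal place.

547.0 mm

golden ratio ≈ 1.61803.
Shorter side = 885 ÷ 1.61803 ≈ 546.961 → 547.0 mm.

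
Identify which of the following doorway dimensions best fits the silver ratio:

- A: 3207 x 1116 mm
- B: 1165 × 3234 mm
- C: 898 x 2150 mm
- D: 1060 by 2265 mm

Ratios (long/short): A ≈ 2.874; B ≈ 2.776; C ≈ 2.394; D ≈ 2.137.
silver ratio ≈ 2.414; option C is nearest (Δ 0.020).

C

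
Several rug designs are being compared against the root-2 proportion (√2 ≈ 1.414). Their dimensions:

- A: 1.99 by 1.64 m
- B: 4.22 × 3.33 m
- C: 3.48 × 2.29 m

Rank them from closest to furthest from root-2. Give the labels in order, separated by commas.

A: 1.99/1.64 ≈ 1.213 → |1.213 − 1.414| = 0.201
B: 4.22/3.33 ≈ 1.267 → |1.267 − 1.414| = 0.147
C: 3.48/2.29 ≈ 1.520 → |1.520 − 1.414| = 0.106

C, B, A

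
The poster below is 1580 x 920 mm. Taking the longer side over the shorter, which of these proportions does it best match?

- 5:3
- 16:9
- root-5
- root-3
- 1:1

1580/920 ≈ 1.717. Nearest candidates are root-3 (1.732, off by 0.015) and 5:3 (1.667, off by 0.050).

root-3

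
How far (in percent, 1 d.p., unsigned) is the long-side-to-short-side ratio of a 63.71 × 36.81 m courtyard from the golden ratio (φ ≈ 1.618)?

Ratio = 63.71 / 36.81 ≈ 1.7308.
Ideal golden ratio ≈ 1.6180. |1.7308 − 1.6180| / 1.6180 ≈ 6.97% → 7.0%.

7.0%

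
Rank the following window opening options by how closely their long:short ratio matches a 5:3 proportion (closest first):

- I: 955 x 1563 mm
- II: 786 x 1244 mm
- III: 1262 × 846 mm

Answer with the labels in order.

I: 1563/955 ≈ 1.637 → |1.637 − 1.667| = 0.030
II: 1244/786 ≈ 1.583 → |1.583 − 1.667| = 0.084
III: 1262/846 ≈ 1.492 → |1.492 − 1.667| = 0.175

I, II, III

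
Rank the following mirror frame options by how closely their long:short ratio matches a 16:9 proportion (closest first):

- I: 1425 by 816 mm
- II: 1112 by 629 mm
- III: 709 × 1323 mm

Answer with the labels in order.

II, I, III

Ratios: I = 1425 / 816 ≈ 1.746; II = 1112 / 629 ≈ 1.768; III = 1323 / 709 ≈ 1.866.
|Δ from 1.778|: I 0.032; II 0.010; III 0.088.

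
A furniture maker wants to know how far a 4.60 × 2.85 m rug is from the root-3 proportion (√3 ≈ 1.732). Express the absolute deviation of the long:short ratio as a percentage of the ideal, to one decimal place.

Ratio = 4.60 / 2.85 ≈ 1.6140.
Ideal root-3 ≈ 1.7321. |1.6140 − 1.7321| / 1.7321 ≈ 6.82% → 6.8%.

6.8%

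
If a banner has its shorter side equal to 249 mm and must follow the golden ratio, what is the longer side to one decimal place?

402.9 mm

golden ratio ≈ 1.61803.
Longer side = 249 × 1.61803 ≈ 402.889 → 402.9 mm.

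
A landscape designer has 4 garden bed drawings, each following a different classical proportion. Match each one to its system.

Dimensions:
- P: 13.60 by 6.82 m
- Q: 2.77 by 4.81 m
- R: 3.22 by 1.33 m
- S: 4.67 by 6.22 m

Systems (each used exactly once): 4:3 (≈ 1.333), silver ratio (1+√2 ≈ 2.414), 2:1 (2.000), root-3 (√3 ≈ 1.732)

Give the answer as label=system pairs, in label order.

P=2:1, Q=root-3, R=silver ratio, S=4:3

P = 13.60/6.82 ≈ 1.994 → 2:1 (2.000)
Q = 4.81/2.77 ≈ 1.736 → root-3 (1.732)
R = 3.22/1.33 ≈ 2.421 → silver ratio (2.414)
S = 6.22/4.67 ≈ 1.332 → 4:3 (1.333)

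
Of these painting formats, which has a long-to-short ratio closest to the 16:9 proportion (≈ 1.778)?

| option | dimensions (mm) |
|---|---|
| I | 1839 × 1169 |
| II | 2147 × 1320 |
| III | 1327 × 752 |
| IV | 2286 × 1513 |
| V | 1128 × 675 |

Target 16:9 ≈ 1.778.
I: 1.573 (Δ0.205)  II: 1.627 (Δ0.151)  III: 1.765 (Δ0.013)  IV: 1.511 (Δ0.267)  V: 1.671 (Δ0.107)

III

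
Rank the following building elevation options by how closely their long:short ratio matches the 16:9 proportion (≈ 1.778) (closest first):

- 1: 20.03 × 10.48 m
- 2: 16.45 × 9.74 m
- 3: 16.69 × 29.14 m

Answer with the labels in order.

3, 2, 1

Ratios: 1 = 20.03 / 10.48 ≈ 1.911; 2 = 16.45 / 9.74 ≈ 1.689; 3 = 29.14 / 16.69 ≈ 1.746.
|Δ from 1.778|: 1 0.133; 2 0.089; 3 0.032.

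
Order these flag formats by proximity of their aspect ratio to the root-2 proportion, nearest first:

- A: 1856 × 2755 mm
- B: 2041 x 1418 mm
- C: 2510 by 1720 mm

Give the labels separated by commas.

B, C, A

Ratios: A = 2755 / 1856 ≈ 1.484; B = 2041 / 1418 ≈ 1.439; C = 2510 / 1720 ≈ 1.459.
|Δ from 1.414|: A 0.070; B 0.025; C 0.045.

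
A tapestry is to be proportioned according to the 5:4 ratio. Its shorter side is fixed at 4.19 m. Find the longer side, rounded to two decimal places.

5:4 = 1.25000.
Longer side = 4.19 × 1.25000 ≈ 5.2375 → 5.24 m.

5.24 m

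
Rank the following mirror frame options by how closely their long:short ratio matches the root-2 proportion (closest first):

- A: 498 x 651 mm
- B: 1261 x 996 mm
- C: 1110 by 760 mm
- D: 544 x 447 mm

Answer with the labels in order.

C, A, B, D

A: 651/498 ≈ 1.307 → |1.307 − 1.414| = 0.107
B: 1261/996 ≈ 1.266 → |1.266 − 1.414| = 0.148
C: 1110/760 ≈ 1.461 → |1.461 − 1.414| = 0.047
D: 544/447 ≈ 1.217 → |1.217 − 1.414| = 0.197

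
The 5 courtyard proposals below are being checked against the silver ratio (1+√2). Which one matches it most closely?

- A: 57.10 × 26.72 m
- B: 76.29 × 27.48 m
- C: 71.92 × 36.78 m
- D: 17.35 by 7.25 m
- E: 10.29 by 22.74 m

D

Ratios (long/short): A ≈ 2.137; B ≈ 2.776; C ≈ 1.955; D ≈ 2.393; E ≈ 2.210.
silver ratio ≈ 2.414; option D is nearest (Δ 0.021).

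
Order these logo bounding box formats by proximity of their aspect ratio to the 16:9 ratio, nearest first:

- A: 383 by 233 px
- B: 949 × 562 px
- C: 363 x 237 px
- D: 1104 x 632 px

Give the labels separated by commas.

Ratios: A = 383 / 233 ≈ 1.644; B = 949 / 562 ≈ 1.689; C = 363 / 237 ≈ 1.532; D = 1104 / 632 ≈ 1.747.
|Δ from 1.778|: A 0.134; B 0.089; C 0.246; D 0.031.

D, B, A, C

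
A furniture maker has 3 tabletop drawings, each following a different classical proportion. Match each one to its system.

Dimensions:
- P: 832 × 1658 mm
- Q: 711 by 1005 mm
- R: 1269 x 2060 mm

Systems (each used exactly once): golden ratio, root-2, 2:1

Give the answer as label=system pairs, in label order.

P=2:1, Q=root-2, R=golden ratio

P = 1658/832 ≈ 1.993 → 2:1 (2.000)
Q = 1005/711 ≈ 1.414 → root-2 (1.414)
R = 2060/1269 ≈ 1.623 → golden ratio (1.618)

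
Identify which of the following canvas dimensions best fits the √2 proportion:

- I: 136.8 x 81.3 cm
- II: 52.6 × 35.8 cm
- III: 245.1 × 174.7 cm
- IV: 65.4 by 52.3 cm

III

Ratios (long/short): I ≈ 1.683; II ≈ 1.469; III ≈ 1.403; IV ≈ 1.250.
root-2 ≈ 1.414; option III is nearest (Δ 0.011).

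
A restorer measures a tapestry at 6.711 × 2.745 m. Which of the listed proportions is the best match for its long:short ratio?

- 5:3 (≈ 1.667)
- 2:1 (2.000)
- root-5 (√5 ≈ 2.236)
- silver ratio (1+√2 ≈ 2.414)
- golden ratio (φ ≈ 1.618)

6.711/2.745 ≈ 2.445. Nearest candidates are silver ratio (2.414, off by 0.031) and root-5 (2.236, off by 0.209).

silver ratio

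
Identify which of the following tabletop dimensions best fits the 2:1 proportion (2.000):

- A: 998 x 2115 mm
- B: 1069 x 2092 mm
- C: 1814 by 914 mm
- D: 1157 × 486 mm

C

Target 2:1 ≈ 2.000.
A: 2.119 (Δ0.119)  B: 1.957 (Δ0.043)  C: 1.985 (Δ0.015)  D: 2.381 (Δ0.381)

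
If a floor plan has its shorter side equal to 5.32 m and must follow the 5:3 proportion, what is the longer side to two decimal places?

5:3 ≈ 1.66667.
Longer side = 5.32 × 1.66667 ≈ 8.8667 → 8.87 m.

8.87 m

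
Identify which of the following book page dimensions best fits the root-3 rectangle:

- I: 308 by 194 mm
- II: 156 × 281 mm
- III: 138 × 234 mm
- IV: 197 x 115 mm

IV

Target root-3 ≈ 1.732.
I: 1.588 (Δ0.144)  II: 1.801 (Δ0.069)  III: 1.696 (Δ0.036)  IV: 1.713 (Δ0.019)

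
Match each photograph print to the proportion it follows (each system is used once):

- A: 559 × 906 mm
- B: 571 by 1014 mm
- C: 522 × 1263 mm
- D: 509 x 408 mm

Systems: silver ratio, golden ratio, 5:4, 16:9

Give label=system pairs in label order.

A=golden ratio, B=16:9, C=silver ratio, D=5:4

Ratios: A ≈ 1.621; B ≈ 1.776; C ≈ 2.420; D ≈ 1.248.
Targets: silver ratio ≈ 2.414; golden ratio ≈ 1.618; 5:4 ≈ 1.250; 16:9 ≈ 1.778.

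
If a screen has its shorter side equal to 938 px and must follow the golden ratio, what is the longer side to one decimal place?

golden ratio ≈ 1.61803.
Longer side = 938 × 1.61803 ≈ 1517.712 → 1517.7 px.

1517.7 px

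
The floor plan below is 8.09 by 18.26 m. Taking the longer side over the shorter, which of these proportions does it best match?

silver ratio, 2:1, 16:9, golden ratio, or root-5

18.26/8.09 ≈ 2.257. Nearest candidates are root-5 (2.236, off by 0.021) and silver ratio (2.414, off by 0.157).

root-5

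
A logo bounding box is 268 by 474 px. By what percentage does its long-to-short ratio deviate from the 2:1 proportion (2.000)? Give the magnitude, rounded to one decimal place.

11.6%

Ratio = 474 / 268 ≈ 1.7687.
Ideal 2:1 = 2.0000. |1.7687 − 2.0000| / 2.0000 ≈ 11.57% → 11.6%.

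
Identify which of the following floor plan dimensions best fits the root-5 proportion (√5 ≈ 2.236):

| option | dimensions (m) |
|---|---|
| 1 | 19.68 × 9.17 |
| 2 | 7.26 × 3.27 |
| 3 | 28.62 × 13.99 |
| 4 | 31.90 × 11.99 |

Ratios (long/short): 1 ≈ 2.146; 2 ≈ 2.220; 3 ≈ 2.046; 4 ≈ 2.661.
root-5 ≈ 2.236; option 2 is nearest (Δ 0.016).

2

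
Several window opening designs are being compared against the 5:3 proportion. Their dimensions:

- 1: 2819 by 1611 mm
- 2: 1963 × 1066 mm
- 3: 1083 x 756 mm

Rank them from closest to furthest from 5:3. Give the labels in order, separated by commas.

1, 2, 3

Ratios: 1 = 2819 / 1611 ≈ 1.750; 2 = 1963 / 1066 ≈ 1.841; 3 = 1083 / 756 ≈ 1.433.
|Δ from 1.667|: 1 0.083; 2 0.174; 3 0.234.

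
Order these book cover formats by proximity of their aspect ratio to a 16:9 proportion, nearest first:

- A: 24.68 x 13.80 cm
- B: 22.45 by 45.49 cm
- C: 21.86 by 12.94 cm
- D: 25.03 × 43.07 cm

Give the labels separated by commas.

A, D, C, B

Ratios: A = 24.68 / 13.80 ≈ 1.788; B = 45.49 / 22.45 ≈ 2.026; C = 21.86 / 12.94 ≈ 1.689; D = 43.07 / 25.03 ≈ 1.721.
|Δ from 1.778|: A 0.010; B 0.248; C 0.089; D 0.057.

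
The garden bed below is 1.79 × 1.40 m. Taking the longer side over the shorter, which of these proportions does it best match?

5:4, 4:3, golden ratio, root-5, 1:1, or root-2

5:4

1.79/1.40 ≈ 1.279. Nearest candidates are 5:4 (1.250, off by 0.029) and 4:3 (1.333, off by 0.054).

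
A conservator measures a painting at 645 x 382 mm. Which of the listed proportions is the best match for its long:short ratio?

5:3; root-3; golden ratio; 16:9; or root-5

645/382 ≈ 1.688. Nearest candidates are 5:3 (1.667, off by 0.021) and root-3 (1.732, off by 0.044).

5:3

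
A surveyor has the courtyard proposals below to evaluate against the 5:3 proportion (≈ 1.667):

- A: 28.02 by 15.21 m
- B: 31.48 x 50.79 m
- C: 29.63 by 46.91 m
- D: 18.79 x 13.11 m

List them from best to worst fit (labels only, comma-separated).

Ratios: A = 28.02 / 15.21 ≈ 1.842; B = 50.79 / 31.48 ≈ 1.613; C = 46.91 / 29.63 ≈ 1.583; D = 18.79 / 13.11 ≈ 1.433.
|Δ from 1.667|: A 0.175; B 0.054; C 0.084; D 0.234.

B, C, A, D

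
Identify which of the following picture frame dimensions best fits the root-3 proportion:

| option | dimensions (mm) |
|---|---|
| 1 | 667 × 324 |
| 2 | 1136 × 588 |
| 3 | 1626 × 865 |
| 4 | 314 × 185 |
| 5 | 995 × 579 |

5

Target root-3 ≈ 1.732.
1: 2.059 (Δ0.327)  2: 1.932 (Δ0.200)  3: 1.880 (Δ0.148)  4: 1.697 (Δ0.035)  5: 1.718 (Δ0.014)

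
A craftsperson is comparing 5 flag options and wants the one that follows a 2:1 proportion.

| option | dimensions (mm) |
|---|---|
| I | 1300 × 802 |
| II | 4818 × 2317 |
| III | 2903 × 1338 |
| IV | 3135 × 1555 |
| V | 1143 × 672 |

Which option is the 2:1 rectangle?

IV

Target 2:1 ≈ 2.000.
I: 1.621 (Δ0.379)  II: 2.079 (Δ0.079)  III: 2.170 (Δ0.170)  IV: 2.016 (Δ0.016)  V: 1.701 (Δ0.299)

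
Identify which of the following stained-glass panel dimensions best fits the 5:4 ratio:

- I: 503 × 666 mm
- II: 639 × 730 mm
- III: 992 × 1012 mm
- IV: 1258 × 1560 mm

IV

Target 5:4 ≈ 1.250.
I: 1.324 (Δ0.074)  II: 1.142 (Δ0.108)  III: 1.020 (Δ0.230)  IV: 1.240 (Δ0.010)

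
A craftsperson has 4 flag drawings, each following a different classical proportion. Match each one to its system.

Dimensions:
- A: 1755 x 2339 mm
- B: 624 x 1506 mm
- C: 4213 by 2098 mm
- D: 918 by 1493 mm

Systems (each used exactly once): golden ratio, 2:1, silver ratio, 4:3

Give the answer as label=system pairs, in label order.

A = 2339/1755 ≈ 1.333 → 4:3 (1.333)
B = 1506/624 ≈ 2.413 → silver ratio (2.414)
C = 4213/2098 ≈ 2.008 → 2:1 (2.000)
D = 1493/918 ≈ 1.626 → golden ratio (1.618)

A=4:3, B=silver ratio, C=2:1, D=golden ratio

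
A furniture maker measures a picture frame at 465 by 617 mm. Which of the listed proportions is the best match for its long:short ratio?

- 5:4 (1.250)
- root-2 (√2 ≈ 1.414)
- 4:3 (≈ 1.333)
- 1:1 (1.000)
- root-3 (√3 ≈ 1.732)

4:3

Ratio = 617 / 465 ≈ 1.327.
Distances: 5:4 1.250 (Δ 0.077); root-2 1.414 (Δ 0.087); 4:3 1.333 (Δ 0.006); 1:1 1.000 (Δ 0.327); root-3 1.732 (Δ 0.405).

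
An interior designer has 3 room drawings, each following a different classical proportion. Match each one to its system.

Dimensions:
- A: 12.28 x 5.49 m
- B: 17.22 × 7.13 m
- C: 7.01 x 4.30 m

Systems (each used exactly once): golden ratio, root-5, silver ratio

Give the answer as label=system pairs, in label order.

A=root-5, B=silver ratio, C=golden ratio

A = 12.28/5.49 ≈ 2.237 → root-5 (2.236)
B = 17.22/7.13 ≈ 2.415 → silver ratio (2.414)
C = 7.01/4.30 ≈ 1.630 → golden ratio (1.618)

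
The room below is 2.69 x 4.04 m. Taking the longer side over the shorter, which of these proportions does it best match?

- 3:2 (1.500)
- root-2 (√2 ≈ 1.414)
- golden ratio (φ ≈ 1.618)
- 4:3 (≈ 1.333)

4.04/2.69 ≈ 1.502. Nearest candidates are 3:2 (1.500, off by 0.002) and root-2 (1.414, off by 0.088).

3:2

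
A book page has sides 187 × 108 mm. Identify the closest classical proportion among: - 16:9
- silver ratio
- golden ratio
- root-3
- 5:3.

root-3

Ratio = 187 / 108 ≈ 1.731.
Distances: 16:9 1.778 (Δ 0.047); silver ratio 2.414 (Δ 0.683); golden ratio 1.618 (Δ 0.113); root-3 1.732 (Δ 0.001); 5:3 1.667 (Δ 0.064).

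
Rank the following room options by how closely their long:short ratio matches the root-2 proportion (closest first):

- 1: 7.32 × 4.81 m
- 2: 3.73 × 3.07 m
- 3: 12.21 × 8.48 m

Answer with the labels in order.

3, 1, 2

Ratios: 1 = 7.32 / 4.81 ≈ 1.522; 2 = 3.73 / 3.07 ≈ 1.215; 3 = 12.21 / 8.48 ≈ 1.440.
|Δ from 1.414|: 1 0.108; 2 0.199; 3 0.026.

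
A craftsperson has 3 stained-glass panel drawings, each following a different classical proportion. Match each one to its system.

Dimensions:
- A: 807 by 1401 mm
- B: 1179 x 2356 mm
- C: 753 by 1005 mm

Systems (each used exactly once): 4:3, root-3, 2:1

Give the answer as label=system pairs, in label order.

A=root-3, B=2:1, C=4:3

Ratios: A ≈ 1.736; B ≈ 1.998; C ≈ 1.335.
Targets: 4:3 ≈ 1.333; root-3 ≈ 1.732; 2:1 ≈ 2.000.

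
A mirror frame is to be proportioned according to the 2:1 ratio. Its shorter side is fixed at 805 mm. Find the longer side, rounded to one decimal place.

2:1 = 2.00000.
Longer side = 805 × 2.00000 ≈ 1610.000 → 1610.0 mm.

1610.0 mm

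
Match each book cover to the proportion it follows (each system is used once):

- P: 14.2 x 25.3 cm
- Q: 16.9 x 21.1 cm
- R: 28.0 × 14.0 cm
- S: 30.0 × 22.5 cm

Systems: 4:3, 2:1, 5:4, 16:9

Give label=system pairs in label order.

P=16:9, Q=5:4, R=2:1, S=4:3

P = 25.3/14.2 ≈ 1.782 → 16:9 (1.778)
Q = 21.1/16.9 ≈ 1.249 → 5:4 (1.250)
R = 28.0/14.0 ≈ 2.000 → 2:1 (2.000)
S = 30.0/22.5 ≈ 1.333 → 4:3 (1.333)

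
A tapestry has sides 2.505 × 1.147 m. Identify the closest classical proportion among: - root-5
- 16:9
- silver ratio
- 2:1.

2.505/1.147 ≈ 2.184. Nearest candidates are root-5 (2.236, off by 0.052) and 2:1 (2.000, off by 0.184).

root-5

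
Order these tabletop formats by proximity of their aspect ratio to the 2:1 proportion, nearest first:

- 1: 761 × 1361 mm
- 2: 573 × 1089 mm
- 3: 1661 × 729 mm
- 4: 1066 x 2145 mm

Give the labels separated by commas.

4, 2, 1, 3

Ratios: 1 = 1361 / 761 ≈ 1.788; 2 = 1089 / 573 ≈ 1.901; 3 = 1661 / 729 ≈ 2.278; 4 = 2145 / 1066 ≈ 2.012.
|Δ from 2.000|: 1 0.212; 2 0.099; 3 0.278; 4 0.012.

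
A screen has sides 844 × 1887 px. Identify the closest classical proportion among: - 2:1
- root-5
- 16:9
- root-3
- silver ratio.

root-5

1887/844 ≈ 2.236. Nearest candidates are root-5 (2.236, off by 0.000) and silver ratio (2.414, off by 0.178).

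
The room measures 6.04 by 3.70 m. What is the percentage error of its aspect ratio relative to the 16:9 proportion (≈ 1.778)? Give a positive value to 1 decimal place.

8.2%

Ratio = 6.04 / 3.70 ≈ 1.6324.
Ideal 16:9 ≈ 1.7778. |1.6324 − 1.7778| / 1.7778 ≈ 8.18% → 8.2%.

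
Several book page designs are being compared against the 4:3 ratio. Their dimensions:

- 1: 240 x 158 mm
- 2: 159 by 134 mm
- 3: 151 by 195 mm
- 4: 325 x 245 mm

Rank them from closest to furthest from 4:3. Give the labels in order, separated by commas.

Ratios: 1 = 240 / 158 ≈ 1.519; 2 = 159 / 134 ≈ 1.187; 3 = 195 / 151 ≈ 1.291; 4 = 325 / 245 ≈ 1.327.
|Δ from 1.333|: 1 0.186; 2 0.146; 3 0.042; 4 0.006.

4, 3, 2, 1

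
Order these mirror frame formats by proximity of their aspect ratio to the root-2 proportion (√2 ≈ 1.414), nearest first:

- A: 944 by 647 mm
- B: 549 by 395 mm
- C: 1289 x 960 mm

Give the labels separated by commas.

A: 944/647 ≈ 1.459 → |1.459 − 1.414| = 0.045
B: 549/395 ≈ 1.390 → |1.390 − 1.414| = 0.024
C: 1289/960 ≈ 1.343 → |1.343 − 1.414| = 0.071

B, A, C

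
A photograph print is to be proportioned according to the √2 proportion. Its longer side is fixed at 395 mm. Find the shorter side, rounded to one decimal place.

279.3 mm

root-2 ≈ 1.41421.
Shorter side = 395 ÷ 1.41421 ≈ 279.308 → 279.3 mm.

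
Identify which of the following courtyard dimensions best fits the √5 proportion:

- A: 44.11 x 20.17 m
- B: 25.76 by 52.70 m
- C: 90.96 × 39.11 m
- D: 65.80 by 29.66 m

D

Ratios (long/short): A ≈ 2.187; B ≈ 2.046; C ≈ 2.326; D ≈ 2.218.
root-5 ≈ 2.236; option D is nearest (Δ 0.018).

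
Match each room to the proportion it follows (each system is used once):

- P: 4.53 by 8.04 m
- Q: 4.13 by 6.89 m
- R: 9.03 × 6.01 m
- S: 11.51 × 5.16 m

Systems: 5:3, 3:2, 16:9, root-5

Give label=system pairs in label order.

P=16:9, Q=5:3, R=3:2, S=root-5

Ratios: P ≈ 1.775; Q ≈ 1.668; R ≈ 1.502; S ≈ 2.231.
Targets: 5:3 ≈ 1.667; 3:2 ≈ 1.500; 16:9 ≈ 1.778; root-5 ≈ 2.236.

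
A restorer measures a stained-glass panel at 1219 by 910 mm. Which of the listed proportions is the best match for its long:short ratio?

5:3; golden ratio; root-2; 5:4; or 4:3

1219/910 ≈ 1.340. Nearest candidates are 4:3 (1.333, off by 0.007) and root-2 (1.414, off by 0.074).

4:3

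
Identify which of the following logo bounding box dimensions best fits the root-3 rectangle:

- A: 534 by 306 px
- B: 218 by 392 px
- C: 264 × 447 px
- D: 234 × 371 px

A

Ratios (long/short): A ≈ 1.745; B ≈ 1.798; C ≈ 1.693; D ≈ 1.585.
root-3 ≈ 1.732; option A is nearest (Δ 0.013).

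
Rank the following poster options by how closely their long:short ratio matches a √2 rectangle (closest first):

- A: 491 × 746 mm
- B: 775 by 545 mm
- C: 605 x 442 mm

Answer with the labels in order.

B, C, A

Ratios: A = 746 / 491 ≈ 1.519; B = 775 / 545 ≈ 1.422; C = 605 / 442 ≈ 1.369.
|Δ from 1.414|: A 0.105; B 0.008; C 0.045.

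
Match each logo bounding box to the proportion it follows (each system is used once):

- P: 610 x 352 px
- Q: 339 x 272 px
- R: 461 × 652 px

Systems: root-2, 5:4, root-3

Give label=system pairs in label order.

P = 610/352 ≈ 1.733 → root-3 (1.732)
Q = 339/272 ≈ 1.246 → 5:4 (1.250)
R = 652/461 ≈ 1.414 → root-2 (1.414)

P=root-3, Q=5:4, R=root-2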